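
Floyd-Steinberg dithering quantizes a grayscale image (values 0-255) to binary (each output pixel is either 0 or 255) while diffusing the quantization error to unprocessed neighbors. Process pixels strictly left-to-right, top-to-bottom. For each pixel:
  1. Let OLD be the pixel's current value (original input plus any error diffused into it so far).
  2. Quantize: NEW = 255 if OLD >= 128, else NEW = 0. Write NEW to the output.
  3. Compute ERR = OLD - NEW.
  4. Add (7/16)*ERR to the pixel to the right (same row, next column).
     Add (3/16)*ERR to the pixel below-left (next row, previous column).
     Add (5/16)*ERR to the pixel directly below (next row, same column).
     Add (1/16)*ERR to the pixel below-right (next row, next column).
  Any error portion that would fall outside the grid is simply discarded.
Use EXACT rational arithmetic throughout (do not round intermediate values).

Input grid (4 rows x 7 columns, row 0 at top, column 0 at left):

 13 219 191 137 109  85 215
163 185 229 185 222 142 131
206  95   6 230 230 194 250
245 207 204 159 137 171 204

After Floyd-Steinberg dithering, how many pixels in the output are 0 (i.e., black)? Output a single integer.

Answer: 8

Derivation:
(0,0): OLD=13 → NEW=0, ERR=13
(0,1): OLD=3595/16 → NEW=255, ERR=-485/16
(0,2): OLD=45501/256 → NEW=255, ERR=-19779/256
(0,3): OLD=422699/4096 → NEW=0, ERR=422699/4096
(0,4): OLD=10102317/65536 → NEW=255, ERR=-6609363/65536
(0,5): OLD=42863419/1048576 → NEW=0, ERR=42863419/1048576
(0,6): OLD=3907145373/16777216 → NEW=255, ERR=-371044707/16777216
(1,0): OLD=41313/256 → NEW=255, ERR=-23967/256
(1,1): OLD=247591/2048 → NEW=0, ERR=247591/2048
(1,2): OLD=18035635/65536 → NEW=255, ERR=1323955/65536
(1,3): OLD=53044663/262144 → NEW=255, ERR=-13802057/262144
(1,4): OLD=3046136517/16777216 → NEW=255, ERR=-1232053563/16777216
(1,5): OLD=15058701141/134217728 → NEW=0, ERR=15058701141/134217728
(1,6): OLD=377375995227/2147483648 → NEW=255, ERR=-170232335013/2147483648
(2,0): OLD=6534301/32768 → NEW=255, ERR=-1821539/32768
(2,1): OLD=111564047/1048576 → NEW=0, ERR=111564047/1048576
(2,2): OLD=948669933/16777216 → NEW=0, ERR=948669933/16777216
(2,3): OLD=30303478981/134217728 → NEW=255, ERR=-3922041659/134217728
(2,4): OLD=227647127573/1073741824 → NEW=255, ERR=-46157037547/1073741824
(2,5): OLD=6555886947911/34359738368 → NEW=255, ERR=-2205846335929/34359738368
(2,6): OLD=112234469811553/549755813888 → NEW=255, ERR=-27953262729887/549755813888
(3,0): OLD=4153663821/16777216 → NEW=255, ERR=-124526259/16777216
(3,1): OLD=32766480585/134217728 → NEW=255, ERR=-1459040055/134217728
(3,2): OLD=234167127083/1073741824 → NEW=255, ERR=-39637038037/1073741824
(3,3): OLD=554875507677/4294967296 → NEW=255, ERR=-540341152803/4294967296
(3,4): OLD=30050734265677/549755813888 → NEW=0, ERR=30050734265677/549755813888
(3,5): OLD=715263574184631/4398046511104 → NEW=255, ERR=-406238286146889/4398046511104
(3,6): OLD=10111076969020841/70368744177664 → NEW=255, ERR=-7832952796283479/70368744177664
Output grid:
  Row 0: .##.#.#  (3 black, running=3)
  Row 1: #.###.#  (2 black, running=5)
  Row 2: #..####  (2 black, running=7)
  Row 3: ####.##  (1 black, running=8)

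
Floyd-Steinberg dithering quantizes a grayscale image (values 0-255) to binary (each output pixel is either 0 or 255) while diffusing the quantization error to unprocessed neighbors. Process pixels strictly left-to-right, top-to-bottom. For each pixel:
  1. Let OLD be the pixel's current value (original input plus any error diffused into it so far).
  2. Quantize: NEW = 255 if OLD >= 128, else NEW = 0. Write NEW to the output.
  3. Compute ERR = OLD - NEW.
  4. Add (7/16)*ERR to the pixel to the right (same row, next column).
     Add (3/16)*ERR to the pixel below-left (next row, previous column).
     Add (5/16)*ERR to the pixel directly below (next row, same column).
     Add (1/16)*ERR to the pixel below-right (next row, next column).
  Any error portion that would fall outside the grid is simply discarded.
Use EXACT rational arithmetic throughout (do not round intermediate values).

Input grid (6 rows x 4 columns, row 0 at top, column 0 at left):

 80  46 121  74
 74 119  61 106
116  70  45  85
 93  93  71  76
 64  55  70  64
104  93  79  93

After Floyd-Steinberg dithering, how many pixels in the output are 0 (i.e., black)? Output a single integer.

(0,0): OLD=80 → NEW=0, ERR=80
(0,1): OLD=81 → NEW=0, ERR=81
(0,2): OLD=2503/16 → NEW=255, ERR=-1577/16
(0,3): OLD=7905/256 → NEW=0, ERR=7905/256
(1,0): OLD=1827/16 → NEW=0, ERR=1827/16
(1,1): OLD=23141/128 → NEW=255, ERR=-9499/128
(1,2): OLD=35161/4096 → NEW=0, ERR=35161/4096
(1,3): OLD=7421631/65536 → NEW=0, ERR=7421631/65536
(2,0): OLD=282151/2048 → NEW=255, ERR=-240089/2048
(2,1): OLD=279629/65536 → NEW=0, ERR=279629/65536
(2,2): OLD=8669701/131072 → NEW=0, ERR=8669701/131072
(2,3): OLD=314287289/2097152 → NEW=255, ERR=-220486471/2097152
(3,0): OLD=59942215/1048576 → NEW=0, ERR=59942215/1048576
(3,1): OLD=2087394169/16777216 → NEW=0, ERR=2087394169/16777216
(3,2): OLD=33999194919/268435456 → NEW=0, ERR=33999194919/268435456
(3,3): OLD=441056085137/4294967296 → NEW=0, ERR=441056085137/4294967296
(4,0): OLD=28237428891/268435456 → NEW=0, ERR=28237428891/268435456
(4,1): OLD=359109764417/2147483648 → NEW=255, ERR=-188498565823/2147483648
(4,2): OLD=6748860206193/68719476736 → NEW=0, ERR=6748860206193/68719476736
(4,3): OLD=161599046331239/1099511627776 → NEW=255, ERR=-118776418751641/1099511627776
(5,0): OLD=4137414248443/34359738368 → NEW=0, ERR=4137414248443/34359738368
(5,1): OLD=157493972744365/1099511627776 → NEW=255, ERR=-122881492338515/1099511627776
(5,2): OLD=9635633526225/274877906944 → NEW=0, ERR=9635633526225/274877906944
(5,3): OLD=1419970710405871/17592186044416 → NEW=0, ERR=1419970710405871/17592186044416
Output grid:
  Row 0: ..#.  (3 black, running=3)
  Row 1: .#..  (3 black, running=6)
  Row 2: #..#  (2 black, running=8)
  Row 3: ....  (4 black, running=12)
  Row 4: .#.#  (2 black, running=14)
  Row 5: .#..  (3 black, running=17)

Answer: 17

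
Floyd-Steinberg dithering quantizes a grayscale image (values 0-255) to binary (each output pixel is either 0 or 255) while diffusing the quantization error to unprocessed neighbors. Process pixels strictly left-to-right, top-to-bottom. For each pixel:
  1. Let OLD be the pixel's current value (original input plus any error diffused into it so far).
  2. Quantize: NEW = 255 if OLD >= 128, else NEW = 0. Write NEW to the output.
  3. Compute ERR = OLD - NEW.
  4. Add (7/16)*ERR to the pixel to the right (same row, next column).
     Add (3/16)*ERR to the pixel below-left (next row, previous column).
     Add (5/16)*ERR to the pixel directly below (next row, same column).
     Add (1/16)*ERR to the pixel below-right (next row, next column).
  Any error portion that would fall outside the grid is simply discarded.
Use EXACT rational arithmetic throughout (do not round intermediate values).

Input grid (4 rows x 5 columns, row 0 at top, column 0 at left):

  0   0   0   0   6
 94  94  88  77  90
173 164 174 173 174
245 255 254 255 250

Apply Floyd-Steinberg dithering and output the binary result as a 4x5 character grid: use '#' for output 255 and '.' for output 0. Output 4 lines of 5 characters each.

Answer: .....
.#..#
#.##.
#####

Derivation:
(0,0): OLD=0 → NEW=0, ERR=0
(0,1): OLD=0 → NEW=0, ERR=0
(0,2): OLD=0 → NEW=0, ERR=0
(0,3): OLD=0 → NEW=0, ERR=0
(0,4): OLD=6 → NEW=0, ERR=6
(1,0): OLD=94 → NEW=0, ERR=94
(1,1): OLD=1081/8 → NEW=255, ERR=-959/8
(1,2): OLD=4551/128 → NEW=0, ERR=4551/128
(1,3): OLD=191857/2048 → NEW=0, ERR=191857/2048
(1,4): OLD=4353559/32768 → NEW=255, ERR=-4002281/32768
(2,0): OLD=23027/128 → NEW=255, ERR=-9613/128
(2,1): OLD=108773/1024 → NEW=0, ERR=108773/1024
(2,2): OLD=7918601/32768 → NEW=255, ERR=-437239/32768
(2,3): OLD=23036981/131072 → NEW=255, ERR=-10386379/131072
(2,4): OLD=224433023/2097152 → NEW=0, ERR=224433023/2097152
(3,0): OLD=3955879/16384 → NEW=255, ERR=-222041/16384
(3,1): OLD=144215901/524288 → NEW=255, ERR=10522461/524288
(3,2): OLD=2100439767/8388608 → NEW=255, ERR=-38655273/8388608
(3,3): OLD=33212555541/134217728 → NEW=255, ERR=-1012965099/134217728
(3,4): OLD=590963071571/2147483648 → NEW=255, ERR=43354741331/2147483648
Row 0: .....
Row 1: .#..#
Row 2: #.##.
Row 3: #####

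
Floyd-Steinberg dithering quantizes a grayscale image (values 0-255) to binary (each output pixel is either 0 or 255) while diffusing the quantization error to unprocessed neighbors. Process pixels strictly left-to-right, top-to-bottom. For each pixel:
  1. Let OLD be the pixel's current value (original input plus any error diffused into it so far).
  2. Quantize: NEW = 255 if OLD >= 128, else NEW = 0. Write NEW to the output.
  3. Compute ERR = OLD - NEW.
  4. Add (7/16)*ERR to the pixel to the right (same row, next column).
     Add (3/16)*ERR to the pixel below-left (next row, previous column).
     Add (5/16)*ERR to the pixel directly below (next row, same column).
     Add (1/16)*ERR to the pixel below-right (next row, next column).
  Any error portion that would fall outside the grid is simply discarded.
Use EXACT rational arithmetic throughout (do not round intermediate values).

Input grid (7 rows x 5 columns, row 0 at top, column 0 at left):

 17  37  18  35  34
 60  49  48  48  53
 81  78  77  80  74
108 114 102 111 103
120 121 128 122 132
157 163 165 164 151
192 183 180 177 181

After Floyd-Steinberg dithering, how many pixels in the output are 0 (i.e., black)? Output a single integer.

Answer: 21

Derivation:
(0,0): OLD=17 → NEW=0, ERR=17
(0,1): OLD=711/16 → NEW=0, ERR=711/16
(0,2): OLD=9585/256 → NEW=0, ERR=9585/256
(0,3): OLD=210455/4096 → NEW=0, ERR=210455/4096
(0,4): OLD=3701409/65536 → NEW=0, ERR=3701409/65536
(1,0): OLD=18853/256 → NEW=0, ERR=18853/256
(1,1): OLD=211331/2048 → NEW=0, ERR=211331/2048
(1,2): OLD=7684543/65536 → NEW=0, ERR=7684543/65536
(1,3): OLD=33629459/262144 → NEW=255, ERR=-33217261/262144
(1,4): OLD=77274585/4194304 → NEW=0, ERR=77274585/4194304
(2,0): OLD=4042321/32768 → NEW=0, ERR=4042321/32768
(2,1): OLD=200074379/1048576 → NEW=255, ERR=-67312501/1048576
(2,2): OLD=1145015905/16777216 → NEW=0, ERR=1145015905/16777216
(2,3): OLD=21754962323/268435456 → NEW=0, ERR=21754962323/268435456
(2,4): OLD=460825708101/4294967296 → NEW=0, ERR=460825708101/4294967296
(3,0): OLD=2256773185/16777216 → NEW=255, ERR=-2021416895/16777216
(3,1): OLD=8285719853/134217728 → NEW=0, ERR=8285719853/134217728
(3,2): OLD=693720901247/4294967296 → NEW=255, ERR=-401495759233/4294967296
(3,3): OLD=1029173723111/8589934592 → NEW=0, ERR=1029173723111/8589934592
(3,4): OLD=26664844144739/137438953472 → NEW=255, ERR=-8382088990621/137438953472
(4,0): OLD=201698521519/2147483648 → NEW=0, ERR=201698521519/2147483648
(4,1): OLD=10742581159983/68719476736 → NEW=255, ERR=-6780885407697/68719476736
(4,2): OLD=90094087682209/1099511627776 → NEW=0, ERR=90094087682209/1099511627776
(4,3): OLD=3131623443846703/17592186044416 → NEW=255, ERR=-1354383997479377/17592186044416
(4,4): OLD=24417219774384841/281474976710656 → NEW=0, ERR=24417219774384841/281474976710656
(5,0): OLD=184552432780781/1099511627776 → NEW=255, ERR=-95823032302099/1099511627776
(5,1): OLD=1013923086286855/8796093022208 → NEW=0, ERR=1013923086286855/8796093022208
(5,2): OLD=62046762723042367/281474976710656 → NEW=255, ERR=-9729356338174913/281474976710656
(5,3): OLD=164612467623246705/1125899906842624 → NEW=255, ERR=-122492008621622415/1125899906842624
(5,4): OLD=2264393934229439371/18014398509481984 → NEW=0, ERR=2264393934229439371/18014398509481984
(6,0): OLD=26230445730999581/140737488355328 → NEW=255, ERR=-9657613799609059/140737488355328
(6,1): OLD=797461067136308659/4503599627370496 → NEW=255, ERR=-350956837843167821/4503599627370496
(6,2): OLD=8784545071590261473/72057594037927936 → NEW=0, ERR=8784545071590261473/72057594037927936
(6,3): OLD=251043491045805066987/1152921504606846976 → NEW=255, ERR=-42951492628940911893/1152921504606846976
(6,4): OLD=3637374471063721705005/18446744073709551616 → NEW=255, ERR=-1066545267732213957075/18446744073709551616
Output grid:
  Row 0: .....  (5 black, running=5)
  Row 1: ...#.  (4 black, running=9)
  Row 2: .#...  (4 black, running=13)
  Row 3: #.#.#  (2 black, running=15)
  Row 4: .#.#.  (3 black, running=18)
  Row 5: #.##.  (2 black, running=20)
  Row 6: ##.##  (1 black, running=21)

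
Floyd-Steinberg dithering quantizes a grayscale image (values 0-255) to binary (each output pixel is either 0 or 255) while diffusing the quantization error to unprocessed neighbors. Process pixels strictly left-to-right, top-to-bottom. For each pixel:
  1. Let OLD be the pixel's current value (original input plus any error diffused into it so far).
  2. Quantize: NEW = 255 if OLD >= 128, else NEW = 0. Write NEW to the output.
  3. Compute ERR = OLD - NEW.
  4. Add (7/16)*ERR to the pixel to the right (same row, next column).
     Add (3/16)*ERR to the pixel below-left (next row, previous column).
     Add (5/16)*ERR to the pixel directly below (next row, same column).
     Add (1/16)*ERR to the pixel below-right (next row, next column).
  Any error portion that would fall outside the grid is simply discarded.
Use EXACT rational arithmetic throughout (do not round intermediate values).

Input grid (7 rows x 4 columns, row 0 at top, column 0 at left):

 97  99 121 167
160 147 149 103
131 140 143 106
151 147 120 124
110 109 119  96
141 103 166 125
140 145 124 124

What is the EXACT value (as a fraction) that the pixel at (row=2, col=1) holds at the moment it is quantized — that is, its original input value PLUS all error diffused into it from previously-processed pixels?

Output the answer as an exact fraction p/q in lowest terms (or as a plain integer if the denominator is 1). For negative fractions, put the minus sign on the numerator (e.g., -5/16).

(0,0): OLD=97 → NEW=0, ERR=97
(0,1): OLD=2263/16 → NEW=255, ERR=-1817/16
(0,2): OLD=18257/256 → NEW=0, ERR=18257/256
(0,3): OLD=811831/4096 → NEW=255, ERR=-232649/4096
(1,0): OLD=43269/256 → NEW=255, ERR=-22011/256
(1,1): OLD=191139/2048 → NEW=0, ERR=191139/2048
(1,2): OLD=12738271/65536 → NEW=255, ERR=-3973409/65536
(1,3): OLD=66251337/1048576 → NEW=0, ERR=66251337/1048576
(2,0): OLD=3985585/32768 → NEW=0, ERR=3985585/32768
(2,1): OLD=215626027/1048576 → NEW=255, ERR=-51760853/1048576
Target (2,1): original=140, with diffused error = 215626027/1048576

Answer: 215626027/1048576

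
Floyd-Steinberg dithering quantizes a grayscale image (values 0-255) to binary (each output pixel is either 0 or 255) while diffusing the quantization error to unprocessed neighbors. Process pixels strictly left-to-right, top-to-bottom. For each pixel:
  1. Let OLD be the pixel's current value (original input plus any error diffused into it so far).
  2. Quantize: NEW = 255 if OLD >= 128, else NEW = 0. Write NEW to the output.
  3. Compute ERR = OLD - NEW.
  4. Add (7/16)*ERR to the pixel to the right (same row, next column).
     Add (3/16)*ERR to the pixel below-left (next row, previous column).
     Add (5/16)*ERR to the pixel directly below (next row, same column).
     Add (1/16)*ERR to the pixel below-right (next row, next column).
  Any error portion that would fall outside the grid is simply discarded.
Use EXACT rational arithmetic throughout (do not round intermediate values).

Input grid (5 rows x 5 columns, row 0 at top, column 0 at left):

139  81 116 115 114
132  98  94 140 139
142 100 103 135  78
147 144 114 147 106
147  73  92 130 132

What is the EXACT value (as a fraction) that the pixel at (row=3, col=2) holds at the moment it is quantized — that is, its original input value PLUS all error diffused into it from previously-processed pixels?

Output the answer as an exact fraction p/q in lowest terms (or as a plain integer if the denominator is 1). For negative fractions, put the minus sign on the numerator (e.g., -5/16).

Answer: 85274655873/1073741824

Derivation:
(0,0): OLD=139 → NEW=255, ERR=-116
(0,1): OLD=121/4 → NEW=0, ERR=121/4
(0,2): OLD=8271/64 → NEW=255, ERR=-8049/64
(0,3): OLD=61417/1024 → NEW=0, ERR=61417/1024
(0,4): OLD=2297695/16384 → NEW=255, ERR=-1880225/16384
(1,0): OLD=6491/64 → NEW=0, ERR=6491/64
(1,1): OLD=61949/512 → NEW=0, ERR=61949/512
(1,2): OLD=1978689/16384 → NEW=0, ERR=1978689/16384
(1,3): OLD=11940781/65536 → NEW=255, ERR=-4770899/65536
(1,4): OLD=78681959/1048576 → NEW=0, ERR=78681959/1048576
(2,0): OLD=1608751/8192 → NEW=255, ERR=-480209/8192
(2,1): OLD=37001077/262144 → NEW=255, ERR=-29845643/262144
(2,2): OLD=355856031/4194304 → NEW=0, ERR=355856031/4194304
(2,3): OLD=11474729069/67108864 → NEW=255, ERR=-5638031251/67108864
(2,4): OLD=64578469819/1073741824 → NEW=0, ERR=64578469819/1073741824
(3,0): OLD=450192319/4194304 → NEW=0, ERR=450192319/4194304
(3,1): OLD=5624536147/33554432 → NEW=255, ERR=-2931844013/33554432
(3,2): OLD=85274655873/1073741824 → NEW=0, ERR=85274655873/1073741824
Target (3,2): original=114, with diffused error = 85274655873/1073741824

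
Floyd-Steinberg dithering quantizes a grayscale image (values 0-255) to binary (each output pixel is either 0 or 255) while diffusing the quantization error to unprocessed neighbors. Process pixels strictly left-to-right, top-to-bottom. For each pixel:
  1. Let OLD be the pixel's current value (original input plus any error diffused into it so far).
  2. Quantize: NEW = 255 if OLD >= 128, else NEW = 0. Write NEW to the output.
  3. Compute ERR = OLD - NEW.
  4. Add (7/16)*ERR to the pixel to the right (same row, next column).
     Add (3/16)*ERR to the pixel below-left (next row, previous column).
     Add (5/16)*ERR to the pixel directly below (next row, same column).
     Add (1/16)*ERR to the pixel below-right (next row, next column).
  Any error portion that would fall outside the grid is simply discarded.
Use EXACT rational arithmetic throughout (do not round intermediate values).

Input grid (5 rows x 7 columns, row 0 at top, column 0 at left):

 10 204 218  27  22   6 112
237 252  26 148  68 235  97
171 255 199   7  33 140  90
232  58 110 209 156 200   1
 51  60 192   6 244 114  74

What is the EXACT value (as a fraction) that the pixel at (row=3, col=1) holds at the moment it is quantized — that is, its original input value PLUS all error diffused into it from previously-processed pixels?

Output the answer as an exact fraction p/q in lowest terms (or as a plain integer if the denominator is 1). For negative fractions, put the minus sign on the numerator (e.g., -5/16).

(0,0): OLD=10 → NEW=0, ERR=10
(0,1): OLD=1667/8 → NEW=255, ERR=-373/8
(0,2): OLD=25293/128 → NEW=255, ERR=-7347/128
(0,3): OLD=3867/2048 → NEW=0, ERR=3867/2048
(0,4): OLD=747965/32768 → NEW=0, ERR=747965/32768
(0,5): OLD=8381483/524288 → NEW=0, ERR=8381483/524288
(0,6): OLD=998194477/8388608 → NEW=0, ERR=998194477/8388608
(1,0): OLD=29617/128 → NEW=255, ERR=-3023/128
(1,1): OLD=222167/1024 → NEW=255, ERR=-38953/1024
(1,2): OLD=-365021/32768 → NEW=0, ERR=-365021/32768
(1,3): OLD=18927975/131072 → NEW=255, ERR=-14495385/131072
(1,4): OLD=250526165/8388608 → NEW=0, ERR=250526165/8388608
(1,5): OLD=18575715173/67108864 → NEW=255, ERR=1462954853/67108864
(1,6): OLD=155394249803/1073741824 → NEW=255, ERR=-118409915317/1073741824
(2,0): OLD=2563885/16384 → NEW=255, ERR=-1614035/16384
(2,1): OLD=102995519/524288 → NEW=255, ERR=-30697921/524288
(2,2): OLD=1231357309/8388608 → NEW=255, ERR=-907737731/8388608
(2,3): OLD=-4697515051/67108864 → NEW=0, ERR=-4697515051/67108864
(2,4): OLD=4769574437/536870912 → NEW=0, ERR=4769574437/536870912
(2,5): OLD=2265829719287/17179869184 → NEW=255, ERR=-2115036922633/17179869184
(2,6): OLD=835476383537/274877906944 → NEW=0, ERR=835476383537/274877906944
(3,0): OLD=1595817693/8388608 → NEW=255, ERR=-543277347/8388608
(3,1): OLD=-1011872999/67108864 → NEW=0, ERR=-1011872999/67108864
Target (3,1): original=58, with diffused error = -1011872999/67108864

Answer: -1011872999/67108864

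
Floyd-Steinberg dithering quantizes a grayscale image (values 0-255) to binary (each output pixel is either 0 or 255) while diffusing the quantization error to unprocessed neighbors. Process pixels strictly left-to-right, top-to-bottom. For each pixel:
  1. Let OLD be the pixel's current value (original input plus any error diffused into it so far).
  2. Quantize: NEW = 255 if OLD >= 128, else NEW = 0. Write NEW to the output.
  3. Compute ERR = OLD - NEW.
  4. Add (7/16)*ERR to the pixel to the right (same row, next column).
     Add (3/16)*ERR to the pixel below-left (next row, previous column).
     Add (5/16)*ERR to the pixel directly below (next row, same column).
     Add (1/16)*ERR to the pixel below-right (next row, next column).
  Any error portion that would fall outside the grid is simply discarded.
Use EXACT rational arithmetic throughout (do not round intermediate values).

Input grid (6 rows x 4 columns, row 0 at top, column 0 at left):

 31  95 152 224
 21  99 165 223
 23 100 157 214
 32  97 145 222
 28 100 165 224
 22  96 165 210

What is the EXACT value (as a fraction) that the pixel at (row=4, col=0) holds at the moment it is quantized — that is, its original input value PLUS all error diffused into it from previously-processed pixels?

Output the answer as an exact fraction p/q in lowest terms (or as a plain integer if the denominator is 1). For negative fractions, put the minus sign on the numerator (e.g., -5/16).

(0,0): OLD=31 → NEW=0, ERR=31
(0,1): OLD=1737/16 → NEW=0, ERR=1737/16
(0,2): OLD=51071/256 → NEW=255, ERR=-14209/256
(0,3): OLD=818041/4096 → NEW=255, ERR=-226439/4096
(1,0): OLD=13067/256 → NEW=0, ERR=13067/256
(1,1): OLD=300621/2048 → NEW=255, ERR=-221619/2048
(1,2): OLD=6339409/65536 → NEW=0, ERR=6339409/65536
(1,3): OLD=256455687/1048576 → NEW=255, ERR=-10931193/1048576
(2,0): OLD=611487/32768 → NEW=0, ERR=611487/32768
(2,1): OLD=100322757/1048576 → NEW=0, ERR=100322757/1048576
(2,2): OLD=462146553/2097152 → NEW=255, ERR=-72627207/2097152
(2,3): OLD=6765807157/33554432 → NEW=255, ERR=-1790573003/33554432
(3,0): OLD=935677103/16777216 → NEW=0, ERR=935677103/16777216
(3,1): OLD=39183827889/268435456 → NEW=255, ERR=-29267213391/268435456
(3,2): OLD=354127225423/4294967296 → NEW=0, ERR=354127225423/4294967296
(3,3): OLD=16439907171497/68719476736 → NEW=255, ERR=-1083559396183/68719476736
(4,0): OLD=107311612355/4294967296 → NEW=0, ERR=107311612355/4294967296
Target (4,0): original=28, with diffused error = 107311612355/4294967296

Answer: 107311612355/4294967296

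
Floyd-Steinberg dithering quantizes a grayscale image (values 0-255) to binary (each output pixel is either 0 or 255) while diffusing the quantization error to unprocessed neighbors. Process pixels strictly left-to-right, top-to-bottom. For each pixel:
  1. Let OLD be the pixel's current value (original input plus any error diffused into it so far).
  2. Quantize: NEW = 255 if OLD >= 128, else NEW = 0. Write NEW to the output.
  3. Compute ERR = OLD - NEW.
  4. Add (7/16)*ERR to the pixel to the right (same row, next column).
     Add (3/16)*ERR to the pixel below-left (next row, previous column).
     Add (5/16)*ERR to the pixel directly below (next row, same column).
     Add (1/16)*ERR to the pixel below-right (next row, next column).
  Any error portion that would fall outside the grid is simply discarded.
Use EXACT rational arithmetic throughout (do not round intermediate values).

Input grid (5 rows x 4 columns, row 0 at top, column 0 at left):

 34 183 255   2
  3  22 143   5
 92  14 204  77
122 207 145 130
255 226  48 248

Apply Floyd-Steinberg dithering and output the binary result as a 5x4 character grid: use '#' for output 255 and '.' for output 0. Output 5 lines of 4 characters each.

Answer: .##.
..#.
..#.
##.#
##.#

Derivation:
(0,0): OLD=34 → NEW=0, ERR=34
(0,1): OLD=1583/8 → NEW=255, ERR=-457/8
(0,2): OLD=29441/128 → NEW=255, ERR=-3199/128
(0,3): OLD=-18297/2048 → NEW=0, ERR=-18297/2048
(1,0): OLD=373/128 → NEW=0, ERR=373/128
(1,1): OLD=2931/1024 → NEW=0, ERR=2931/1024
(1,2): OLD=4299055/32768 → NEW=255, ERR=-4056785/32768
(1,3): OLD=-28058759/524288 → NEW=0, ERR=-28058759/524288
(2,0): OLD=1531041/16384 → NEW=0, ERR=1531041/16384
(2,1): OLD=17168699/524288 → NEW=0, ERR=17168699/524288
(2,2): OLD=178029815/1048576 → NEW=255, ERR=-89357065/1048576
(2,3): OLD=255941467/16777216 → NEW=0, ERR=255941467/16777216
(3,0): OLD=1319882833/8388608 → NEW=255, ERR=-819212207/8388608
(3,1): OLD=22061403599/134217728 → NEW=255, ERR=-12164117041/134217728
(3,2): OLD=179585570225/2147483648 → NEW=0, ERR=179585570225/2147483648
(3,3): OLD=5704664249175/34359738368 → NEW=255, ERR=-3057069034665/34359738368
(4,0): OLD=445579002557/2147483648 → NEW=255, ERR=-102029327683/2147483648
(4,1): OLD=3203502299895/17179869184 → NEW=255, ERR=-1177364342025/17179869184
(4,2): OLD=11986802829783/549755813888 → NEW=0, ERR=11986802829783/549755813888
(4,3): OLD=2066747072520465/8796093022208 → NEW=255, ERR=-176256648142575/8796093022208
Row 0: .##.
Row 1: ..#.
Row 2: ..#.
Row 3: ##.#
Row 4: ##.#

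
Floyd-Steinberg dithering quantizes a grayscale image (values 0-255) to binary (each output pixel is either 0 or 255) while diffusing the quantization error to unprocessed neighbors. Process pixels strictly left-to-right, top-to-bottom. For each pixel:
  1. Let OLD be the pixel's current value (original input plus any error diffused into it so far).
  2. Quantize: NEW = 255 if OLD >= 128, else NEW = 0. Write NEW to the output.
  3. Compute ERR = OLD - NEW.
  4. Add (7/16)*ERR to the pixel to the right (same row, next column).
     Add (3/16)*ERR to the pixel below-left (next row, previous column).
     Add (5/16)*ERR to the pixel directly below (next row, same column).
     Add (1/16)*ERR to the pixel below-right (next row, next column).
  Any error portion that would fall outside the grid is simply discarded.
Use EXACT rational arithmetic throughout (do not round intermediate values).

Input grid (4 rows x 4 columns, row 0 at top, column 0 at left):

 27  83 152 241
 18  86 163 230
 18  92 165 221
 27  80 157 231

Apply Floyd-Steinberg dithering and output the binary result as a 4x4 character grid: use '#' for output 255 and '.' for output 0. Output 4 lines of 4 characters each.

Answer: ..##
..##
.#.#
..##

Derivation:
(0,0): OLD=27 → NEW=0, ERR=27
(0,1): OLD=1517/16 → NEW=0, ERR=1517/16
(0,2): OLD=49531/256 → NEW=255, ERR=-15749/256
(0,3): OLD=876893/4096 → NEW=255, ERR=-167587/4096
(1,0): OLD=11319/256 → NEW=0, ERR=11319/256
(1,1): OLD=256257/2048 → NEW=0, ERR=256257/2048
(1,2): OLD=12895637/65536 → NEW=255, ERR=-3816043/65536
(1,3): OLD=197021475/1048576 → NEW=255, ERR=-70365405/1048576
(2,0): OLD=1811355/32768 → NEW=0, ERR=1811355/32768
(2,1): OLD=154278617/1048576 → NEW=255, ERR=-113108263/1048576
(2,2): OLD=198913341/2097152 → NEW=0, ERR=198913341/2097152
(2,3): OLD=7982155433/33554432 → NEW=255, ERR=-574224727/33554432
(3,0): OLD=403476843/16777216 → NEW=0, ERR=403476843/16777216
(3,1): OLD=20951847285/268435456 → NEW=0, ERR=20951847285/268435456
(3,2): OLD=905540225931/4294967296 → NEW=255, ERR=-189676434549/4294967296
(3,3): OLD=14586334781261/68719476736 → NEW=255, ERR=-2937131786419/68719476736
Row 0: ..##
Row 1: ..##
Row 2: .#.#
Row 3: ..##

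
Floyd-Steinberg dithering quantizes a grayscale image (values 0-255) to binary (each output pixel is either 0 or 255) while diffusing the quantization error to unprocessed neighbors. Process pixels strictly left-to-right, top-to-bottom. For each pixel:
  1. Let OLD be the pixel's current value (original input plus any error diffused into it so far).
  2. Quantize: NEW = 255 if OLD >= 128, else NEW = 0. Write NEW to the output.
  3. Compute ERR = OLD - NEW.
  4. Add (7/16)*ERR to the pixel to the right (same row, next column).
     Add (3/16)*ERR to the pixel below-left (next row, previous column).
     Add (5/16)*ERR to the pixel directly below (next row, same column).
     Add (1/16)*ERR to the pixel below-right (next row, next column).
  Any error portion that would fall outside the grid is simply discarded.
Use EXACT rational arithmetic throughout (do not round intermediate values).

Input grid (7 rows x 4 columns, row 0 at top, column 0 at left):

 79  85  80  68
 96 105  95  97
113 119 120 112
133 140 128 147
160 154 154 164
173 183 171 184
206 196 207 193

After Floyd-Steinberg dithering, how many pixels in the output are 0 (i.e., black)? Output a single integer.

Answer: 11

Derivation:
(0,0): OLD=79 → NEW=0, ERR=79
(0,1): OLD=1913/16 → NEW=0, ERR=1913/16
(0,2): OLD=33871/256 → NEW=255, ERR=-31409/256
(0,3): OLD=58665/4096 → NEW=0, ERR=58665/4096
(1,0): OLD=36635/256 → NEW=255, ERR=-28645/256
(1,1): OLD=154301/2048 → NEW=0, ERR=154301/2048
(1,2): OLD=6539137/65536 → NEW=0, ERR=6539137/65536
(1,3): OLD=144138327/1048576 → NEW=255, ERR=-123248553/1048576
(2,0): OLD=3019887/32768 → NEW=0, ERR=3019887/32768
(2,1): OLD=204031413/1048576 → NEW=255, ERR=-63355467/1048576
(2,2): OLD=225270633/2097152 → NEW=0, ERR=225270633/2097152
(2,3): OLD=4311757669/33554432 → NEW=255, ERR=-4244622491/33554432
(3,0): OLD=2524485247/16777216 → NEW=255, ERR=-1753704833/16777216
(3,1): OLD=27189269985/268435456 → NEW=0, ERR=27189269985/268435456
(3,2): OLD=766163969567/4294967296 → NEW=255, ERR=-329052690913/4294967296
(3,3): OLD=5543190105945/68719476736 → NEW=0, ERR=5543190105945/68719476736
(4,0): OLD=628466190675/4294967296 → NEW=255, ERR=-466750469805/4294967296
(4,1): OLD=4027290608761/34359738368 → NEW=0, ERR=4027290608761/34359738368
(4,2): OLD=222972667361113/1099511627776 → NEW=255, ERR=-57402797721767/1099511627776
(4,3): OLD=2842516646833727/17592186044416 → NEW=255, ERR=-1643490794492353/17592186044416
(5,0): OLD=88519608836707/549755813888 → NEW=255, ERR=-51668123704733/549755813888
(5,1): OLD=2848686298228245/17592186044416 → NEW=255, ERR=-1637321143097835/17592186044416
(5,2): OLD=912820300197017/8796093022208 → NEW=0, ERR=912820300197017/8796093022208
(5,3): OLD=55434981181508905/281474976710656 → NEW=255, ERR=-16341137879708375/281474976710656
(6,0): OLD=44804981980344351/281474976710656 → NEW=255, ERR=-26971137080872929/281474976710656
(6,1): OLD=624098545432770249/4503599627370496 → NEW=255, ERR=-524319359546706231/4503599627370496
(6,2): OLD=12378977586669454895/72057594037927936 → NEW=255, ERR=-5995708893002168785/72057594037927936
(6,3): OLD=167105055551293528137/1152921504606846976 → NEW=255, ERR=-126889928123452450743/1152921504606846976
Output grid:
  Row 0: ..#.  (3 black, running=3)
  Row 1: #..#  (2 black, running=5)
  Row 2: .#.#  (2 black, running=7)
  Row 3: #.#.  (2 black, running=9)
  Row 4: #.##  (1 black, running=10)
  Row 5: ##.#  (1 black, running=11)
  Row 6: ####  (0 black, running=11)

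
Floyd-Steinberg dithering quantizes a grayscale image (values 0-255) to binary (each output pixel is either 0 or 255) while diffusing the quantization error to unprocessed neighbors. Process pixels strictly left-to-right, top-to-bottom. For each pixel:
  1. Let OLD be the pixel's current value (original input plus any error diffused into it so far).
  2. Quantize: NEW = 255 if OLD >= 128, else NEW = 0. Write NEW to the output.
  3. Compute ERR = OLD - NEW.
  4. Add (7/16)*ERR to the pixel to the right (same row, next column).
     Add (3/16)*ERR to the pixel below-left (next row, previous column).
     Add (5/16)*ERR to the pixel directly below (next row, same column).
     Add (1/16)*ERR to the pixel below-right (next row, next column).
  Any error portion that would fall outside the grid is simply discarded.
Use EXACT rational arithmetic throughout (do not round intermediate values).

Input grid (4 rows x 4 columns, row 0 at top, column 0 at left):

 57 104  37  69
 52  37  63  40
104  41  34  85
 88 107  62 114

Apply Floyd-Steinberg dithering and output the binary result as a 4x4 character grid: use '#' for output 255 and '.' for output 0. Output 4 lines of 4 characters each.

Answer: .#..
....
...#
#.#.

Derivation:
(0,0): OLD=57 → NEW=0, ERR=57
(0,1): OLD=2063/16 → NEW=255, ERR=-2017/16
(0,2): OLD=-4647/256 → NEW=0, ERR=-4647/256
(0,3): OLD=250095/4096 → NEW=0, ERR=250095/4096
(1,0): OLD=11821/256 → NEW=0, ERR=11821/256
(1,1): OLD=36795/2048 → NEW=0, ERR=36795/2048
(1,2): OLD=4506071/65536 → NEW=0, ERR=4506071/65536
(1,3): OLD=92303505/1048576 → NEW=0, ERR=92303505/1048576
(2,0): OLD=3991097/32768 → NEW=0, ERR=3991097/32768
(2,1): OLD=121298563/1048576 → NEW=0, ERR=121298563/1048576
(2,2): OLD=259468815/2097152 → NEW=0, ERR=259468815/2097152
(2,3): OLD=5735637747/33554432 → NEW=255, ERR=-2820742413/33554432
(3,0): OLD=2478866217/16777216 → NEW=255, ERR=-1799323863/16777216
(3,1): OLD=34101905015/268435456 → NEW=0, ERR=34101905015/268435456
(3,2): OLD=634415963273/4294967296 → NEW=255, ERR=-460800697207/4294967296
(3,3): OLD=3334532456255/68719476736 → NEW=0, ERR=3334532456255/68719476736
Row 0: .#..
Row 1: ....
Row 2: ...#
Row 3: #.#.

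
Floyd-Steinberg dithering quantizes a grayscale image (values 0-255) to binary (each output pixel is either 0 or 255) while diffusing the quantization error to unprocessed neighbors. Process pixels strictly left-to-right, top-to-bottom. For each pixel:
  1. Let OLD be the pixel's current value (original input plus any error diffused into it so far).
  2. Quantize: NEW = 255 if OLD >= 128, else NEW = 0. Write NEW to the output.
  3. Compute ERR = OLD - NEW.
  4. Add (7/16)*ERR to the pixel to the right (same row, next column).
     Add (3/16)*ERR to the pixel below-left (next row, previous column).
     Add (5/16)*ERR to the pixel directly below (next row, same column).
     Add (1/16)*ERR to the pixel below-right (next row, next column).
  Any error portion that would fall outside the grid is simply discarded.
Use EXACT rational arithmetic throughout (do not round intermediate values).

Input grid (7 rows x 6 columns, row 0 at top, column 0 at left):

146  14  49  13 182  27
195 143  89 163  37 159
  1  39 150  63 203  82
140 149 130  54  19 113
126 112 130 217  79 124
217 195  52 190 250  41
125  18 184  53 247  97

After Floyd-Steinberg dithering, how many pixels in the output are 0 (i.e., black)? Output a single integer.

Answer: 23

Derivation:
(0,0): OLD=146 → NEW=255, ERR=-109
(0,1): OLD=-539/16 → NEW=0, ERR=-539/16
(0,2): OLD=8771/256 → NEW=0, ERR=8771/256
(0,3): OLD=114645/4096 → NEW=0, ERR=114645/4096
(0,4): OLD=12730067/65536 → NEW=255, ERR=-3981613/65536
(0,5): OLD=440261/1048576 → NEW=0, ERR=440261/1048576
(1,0): OLD=39583/256 → NEW=255, ERR=-25697/256
(1,1): OLD=180569/2048 → NEW=0, ERR=180569/2048
(1,2): OLD=9268301/65536 → NEW=255, ERR=-7443379/65536
(1,3): OLD=29571593/262144 → NEW=0, ERR=29571593/262144
(1,4): OLD=1160902459/16777216 → NEW=0, ERR=1160902459/16777216
(1,5): OLD=49823482669/268435456 → NEW=255, ERR=-18627558611/268435456
(2,0): OLD=-453405/32768 → NEW=0, ERR=-453405/32768
(2,1): OLD=34529265/1048576 → NEW=0, ERR=34529265/1048576
(2,2): OLD=2610127379/16777216 → NEW=255, ERR=-1668062701/16777216
(2,3): OLD=8137553467/134217728 → NEW=0, ERR=8137553467/134217728
(2,4): OLD=1053074941745/4294967296 → NEW=255, ERR=-42141718735/4294967296
(2,5): OLD=4146991401831/68719476736 → NEW=0, ERR=4146991401831/68719476736
(3,0): OLD=2379853235/16777216 → NEW=255, ERR=-1898336845/16777216
(3,1): OLD=12117267383/134217728 → NEW=0, ERR=12117267383/134217728
(3,2): OLD=163051822101/1073741824 → NEW=255, ERR=-110752343019/1073741824
(3,3): OLD=1358345486271/68719476736 → NEW=0, ERR=1358345486271/68719476736
(3,4): OLD=21817601706719/549755813888 → NEW=0, ERR=21817601706719/549755813888
(3,5): OLD=1307167239531697/8796093022208 → NEW=255, ERR=-935836481131343/8796093022208
(4,0): OLD=231001267997/2147483648 → NEW=0, ERR=231001267997/2147483648
(4,1): OLD=5527179789561/34359738368 → NEW=255, ERR=-3234553494279/34359738368
(4,2): OLD=72491090283803/1099511627776 → NEW=0, ERR=72491090283803/1099511627776
(4,3): OLD=4451104853515431/17592186044416 → NEW=255, ERR=-34902587810649/17592186044416
(4,4): OLD=20215738876239639/281474976710656 → NEW=0, ERR=20215738876239639/281474976710656
(4,5): OLD=561393301020444225/4503599627370496 → NEW=0, ERR=561393301020444225/4503599627370496
(5,0): OLD=128073452570619/549755813888 → NEW=255, ERR=-12114279970821/549755813888
(5,1): OLD=3079093720050859/17592186044416 → NEW=255, ERR=-1406913721275221/17592186044416
(5,2): OLD=4413395405114505/140737488355328 → NEW=0, ERR=4413395405114505/140737488355328
(5,3): OLD=993884193588517875/4503599627370496 → NEW=255, ERR=-154533711390958605/4503599627370496
(5,4): OLD=2528145810053281427/9007199254740992 → NEW=255, ERR=231310000094328467/9007199254740992
(5,5): OLD=13788729366014500719/144115188075855872 → NEW=0, ERR=13788729366014500719/144115188075855872
(6,0): OLD=29025346129674977/281474976710656 → NEW=0, ERR=29025346129674977/281474976710656
(6,1): OLD=191966979584002765/4503599627370496 → NEW=0, ERR=191966979584002765/4503599627370496
(6,2): OLD=3621184594516436997/18014398509481984 → NEW=255, ERR=-972487025401468923/18014398509481984
(6,3): OLD=7330901142831895313/288230376151711744 → NEW=0, ERR=7330901142831895313/288230376151711744
(6,4): OLD=1300254573233546287793/4611686018427387904 → NEW=255, ERR=124274638534562372273/4611686018427387904
(6,5): OLD=10351886588951858923063/73786976294838206464 → NEW=255, ERR=-8463792366231883725257/73786976294838206464
Output grid:
  Row 0: #...#.  (4 black, running=4)
  Row 1: #.#..#  (3 black, running=7)
  Row 2: ..#.#.  (4 black, running=11)
  Row 3: #.#..#  (3 black, running=14)
  Row 4: .#.#..  (4 black, running=18)
  Row 5: ##.##.  (2 black, running=20)
  Row 6: ..#.##  (3 black, running=23)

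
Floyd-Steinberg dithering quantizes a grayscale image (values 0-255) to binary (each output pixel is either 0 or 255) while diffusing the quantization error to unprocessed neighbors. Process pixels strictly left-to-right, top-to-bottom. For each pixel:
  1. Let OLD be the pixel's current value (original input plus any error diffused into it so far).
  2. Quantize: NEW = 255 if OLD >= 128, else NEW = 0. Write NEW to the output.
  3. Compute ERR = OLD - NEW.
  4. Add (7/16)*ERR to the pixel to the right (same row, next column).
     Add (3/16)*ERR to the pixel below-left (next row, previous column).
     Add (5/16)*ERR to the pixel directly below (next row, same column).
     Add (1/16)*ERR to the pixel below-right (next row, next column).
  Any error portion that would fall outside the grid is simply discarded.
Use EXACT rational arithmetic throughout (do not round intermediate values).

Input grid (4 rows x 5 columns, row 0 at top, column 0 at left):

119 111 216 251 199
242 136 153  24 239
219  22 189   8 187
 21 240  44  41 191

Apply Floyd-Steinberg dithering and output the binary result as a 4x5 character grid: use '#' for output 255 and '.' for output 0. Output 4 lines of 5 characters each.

Answer: .####
#.#.#
#.#.#
.#..#

Derivation:
(0,0): OLD=119 → NEW=0, ERR=119
(0,1): OLD=2609/16 → NEW=255, ERR=-1471/16
(0,2): OLD=44999/256 → NEW=255, ERR=-20281/256
(0,3): OLD=886129/4096 → NEW=255, ERR=-158351/4096
(0,4): OLD=11933207/65536 → NEW=255, ERR=-4778473/65536
(1,0): OLD=67059/256 → NEW=255, ERR=1779/256
(1,1): OLD=210725/2048 → NEW=0, ERR=210725/2048
(1,2): OLD=10503049/65536 → NEW=255, ERR=-6208631/65536
(1,3): OLD=-12622507/262144 → NEW=0, ERR=-12622507/262144
(1,4): OLD=808377183/4194304 → NEW=255, ERR=-261170337/4194304
(2,0): OLD=7879527/32768 → NEW=255, ERR=-476313/32768
(2,1): OLD=31945821/1048576 → NEW=0, ERR=31945821/1048576
(2,2): OLD=2854245207/16777216 → NEW=255, ERR=-1423944873/16777216
(2,3): OLD=-16582786283/268435456 → NEW=0, ERR=-16582786283/268435456
(2,4): OLD=590579425363/4294967296 → NEW=255, ERR=-504637235117/4294967296
(3,0): OLD=371948919/16777216 → NEW=0, ERR=371948919/16777216
(3,1): OLD=32534055339/134217728 → NEW=255, ERR=-1691465301/134217728
(3,2): OLD=9812228297/4294967296 → NEW=0, ERR=9812228297/4294967296
(3,3): OLD=-39860043903/8589934592 → NEW=0, ERR=-39860043903/8589934592
(3,4): OLD=20394798293605/137438953472 → NEW=255, ERR=-14652134841755/137438953472
Row 0: .####
Row 1: #.#.#
Row 2: #.#.#
Row 3: .#..#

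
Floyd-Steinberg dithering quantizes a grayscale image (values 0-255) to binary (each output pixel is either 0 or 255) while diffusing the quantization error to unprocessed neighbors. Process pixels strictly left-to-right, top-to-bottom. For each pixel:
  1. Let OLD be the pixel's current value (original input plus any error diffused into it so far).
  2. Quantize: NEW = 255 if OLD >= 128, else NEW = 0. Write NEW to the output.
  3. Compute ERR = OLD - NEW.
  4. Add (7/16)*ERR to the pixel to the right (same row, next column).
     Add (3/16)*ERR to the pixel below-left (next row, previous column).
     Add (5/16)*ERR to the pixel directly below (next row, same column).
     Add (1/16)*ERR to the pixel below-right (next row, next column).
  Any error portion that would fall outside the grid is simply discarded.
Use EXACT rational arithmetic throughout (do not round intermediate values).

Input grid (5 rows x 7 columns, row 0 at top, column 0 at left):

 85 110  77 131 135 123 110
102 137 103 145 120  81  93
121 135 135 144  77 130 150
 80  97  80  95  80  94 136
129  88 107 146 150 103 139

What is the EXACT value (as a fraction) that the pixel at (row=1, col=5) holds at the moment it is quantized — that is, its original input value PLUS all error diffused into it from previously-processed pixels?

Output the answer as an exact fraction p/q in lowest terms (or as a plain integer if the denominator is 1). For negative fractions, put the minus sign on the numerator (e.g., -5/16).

Answer: 13808754093/134217728

Derivation:
(0,0): OLD=85 → NEW=0, ERR=85
(0,1): OLD=2355/16 → NEW=255, ERR=-1725/16
(0,2): OLD=7637/256 → NEW=0, ERR=7637/256
(0,3): OLD=590035/4096 → NEW=255, ERR=-454445/4096
(0,4): OLD=5666245/65536 → NEW=0, ERR=5666245/65536
(0,5): OLD=168638563/1048576 → NEW=255, ERR=-98748317/1048576
(0,6): OLD=1154255541/16777216 → NEW=0, ERR=1154255541/16777216
(1,0): OLD=27737/256 → NEW=0, ERR=27737/256
(1,1): OLD=330991/2048 → NEW=255, ERR=-191249/2048
(1,2): OLD=2878747/65536 → NEW=0, ERR=2878747/65536
(1,3): OLD=38698239/262144 → NEW=255, ERR=-28148481/262144
(1,4): OLD=1265825181/16777216 → NEW=0, ERR=1265825181/16777216
(1,5): OLD=13808754093/134217728 → NEW=0, ERR=13808754093/134217728
Target (1,5): original=81, with diffused error = 13808754093/134217728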